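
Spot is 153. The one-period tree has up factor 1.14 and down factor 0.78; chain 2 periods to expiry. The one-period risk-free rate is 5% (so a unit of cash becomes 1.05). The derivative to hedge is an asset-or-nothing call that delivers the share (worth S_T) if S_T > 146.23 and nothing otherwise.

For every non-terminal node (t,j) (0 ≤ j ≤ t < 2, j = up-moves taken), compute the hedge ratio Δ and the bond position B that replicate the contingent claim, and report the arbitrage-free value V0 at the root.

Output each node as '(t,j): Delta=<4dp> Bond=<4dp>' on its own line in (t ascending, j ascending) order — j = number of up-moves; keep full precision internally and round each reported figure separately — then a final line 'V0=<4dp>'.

(0,0): Delta=2.5786 Bond=-293.0731
(1,0): Delta=0.0000 Bond=0.0000
(1,1): Delta=3.1667 Bond=-410.3023
V0=101.4484

Risk-neutral probability p* = (R−d)/(u−d) = (1.05−0.78)/(1.14−0.78) = 0.7500.
At expiry t=2: V(2,0)=0.0000, V(2,1)=0.0000, V(2,2)=198.8388
(1,0): S=119.3400. Δ = (V_up−V_dn)/(S_up−S_dn) = (0.0000−0.0000)/(136.0476−93.0852) = 0.0000. V = [p*·0.0000 + (1−p*)·0.0000]/1.05 = 0.0000. B = V − Δ·S = 0.0000.
(1,1): S=174.4200. Δ = (V_up−V_dn)/(S_up−S_dn) = (198.8388−0.0000)/(198.8388−136.0476) = 3.1667. V = [p*·198.8388 + (1−p*)·0.0000]/1.05 = 142.0277. B = V − Δ·S = -410.3023.
(0,0): S=153.0000. Δ = (V_up−V_dn)/(S_up−S_dn) = (142.0277−0.0000)/(174.4200−119.3400) = 2.5786. V = [p*·142.0277 + (1−p*)·0.0000]/1.05 = 101.4484. B = V − Δ·S = -293.0731.
Each (Δ,B) replicates both successor values, so the strategy is self-financing and V0 is arbitrage-free.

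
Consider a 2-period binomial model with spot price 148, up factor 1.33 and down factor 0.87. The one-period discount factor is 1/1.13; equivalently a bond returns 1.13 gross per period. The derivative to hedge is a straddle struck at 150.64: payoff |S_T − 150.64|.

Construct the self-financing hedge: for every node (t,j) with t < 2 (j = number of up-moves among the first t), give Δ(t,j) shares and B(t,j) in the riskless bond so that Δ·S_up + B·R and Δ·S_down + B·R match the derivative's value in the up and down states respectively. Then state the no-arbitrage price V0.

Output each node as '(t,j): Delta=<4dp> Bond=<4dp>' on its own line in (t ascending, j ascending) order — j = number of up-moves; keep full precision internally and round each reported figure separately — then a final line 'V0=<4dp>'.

(0,0): Delta=0.5635 Bond=-41.9340
(1,0): Delta=-0.3040 Bond=64.3163
(1,1): Delta=1.0000 Bond=-133.3097
V0=41.4613

No-arbitrage ⇒ martingale measure with p* = (R−d)/(u−d) = 0.5652.
Terminal payoffs: V(2,0)=38.6188, V(2,1)=20.6108, V(2,2)=111.1572
Node (1,0) S=128.7600: V=(p*·20.6108+(1−p*)·38.6188)/1.13=25.1685; Δ=(20.6108−38.6188)/(171.2508−112.0212)=-0.3040; B=V−Δ·S=64.3163
Node (1,1) S=196.8400: V=(p*·111.1572+(1−p*)·20.6108)/1.13=63.5303; Δ=(111.1572−20.6108)/(261.7972−171.2508)=1.0000; B=V−Δ·S=-133.3097
Node (0,0) S=148.0000: V=(p*·63.5303+(1−p*)·25.1685)/1.13=41.4613; Δ=(63.5303−25.1685)/(196.8400−128.7600)=0.5635; B=V−Δ·S=-41.9340
Each (Δ,B) replicates both successor values, so the strategy is self-financing and V0 is arbitrage-free.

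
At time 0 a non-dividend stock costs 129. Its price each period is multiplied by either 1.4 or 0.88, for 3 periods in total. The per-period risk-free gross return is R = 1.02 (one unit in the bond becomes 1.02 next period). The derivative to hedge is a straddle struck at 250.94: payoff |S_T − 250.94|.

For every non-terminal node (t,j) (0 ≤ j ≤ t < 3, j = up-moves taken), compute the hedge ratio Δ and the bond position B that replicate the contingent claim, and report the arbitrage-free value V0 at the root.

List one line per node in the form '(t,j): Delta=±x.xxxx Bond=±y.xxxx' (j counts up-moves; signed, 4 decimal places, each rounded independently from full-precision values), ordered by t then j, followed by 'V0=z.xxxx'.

The replicating-portfolio and risk-neutral prices coincide; use p* = (1.02−0.88)/(1.4−0.88) = 0.2692 for the latter.
Terminal payoffs: V(3,0)=163.0301, V(3,1)=111.0834, V(3,2)=28.4408, V(3,3)=103.0360
Node (2,0) S=99.8976: V=(p*·111.0834+(1−p*)·163.0301)/1.02=146.1220; Δ=(111.0834−163.0301)/(139.8566−87.9099)=-1.0000; B=V−Δ·S=246.0196
Node (2,1) S=158.9280: V=(p*·28.4408+(1−p*)·111.0834)/1.02=87.0916; Δ=(28.4408−111.0834)/(222.4992−139.8566)=-1.0000; B=V−Δ·S=246.0196
Node (2,2) S=252.8400: V=(p*·103.0360+(1−p*)·28.4408)/1.02=47.5727; Δ=(103.0360−28.4408)/(353.9760−222.4992)=0.5674; B=V−Δ·S=-95.8796
Node (1,0) S=113.5200: V=(p*·87.0916+(1−p*)·146.1220)/1.02=127.6757; Δ=(87.0916−146.1220)/(158.9280−99.8976)=-1.0000; B=V−Δ·S=241.1957
Node (1,1) S=180.6000: V=(p*·47.5727+(1−p*)·87.0916)/1.02=74.9528; Δ=(47.5727−87.0916)/(252.8400−158.9280)=-0.4208; B=V−Δ·S=150.9508
Node (0,0) S=129.0000: V=(p*·74.9528+(1−p*)·127.6757)/1.02=111.2560; Δ=(74.9528−127.6757)/(180.6000−113.5200)=-0.7860; B=V−Δ·S=212.6461
Self-financing check: at every node Δ·S+B equals the discounted successor values.

(0,0): Delta=-0.7860 Bond=212.6461
(1,0): Delta=-1.0000 Bond=241.1957
(1,1): Delta=-0.4208 Bond=150.9508
(2,0): Delta=-1.0000 Bond=246.0196
(2,1): Delta=-1.0000 Bond=246.0196
(2,2): Delta=0.5674 Bond=-95.8796
V0=111.2560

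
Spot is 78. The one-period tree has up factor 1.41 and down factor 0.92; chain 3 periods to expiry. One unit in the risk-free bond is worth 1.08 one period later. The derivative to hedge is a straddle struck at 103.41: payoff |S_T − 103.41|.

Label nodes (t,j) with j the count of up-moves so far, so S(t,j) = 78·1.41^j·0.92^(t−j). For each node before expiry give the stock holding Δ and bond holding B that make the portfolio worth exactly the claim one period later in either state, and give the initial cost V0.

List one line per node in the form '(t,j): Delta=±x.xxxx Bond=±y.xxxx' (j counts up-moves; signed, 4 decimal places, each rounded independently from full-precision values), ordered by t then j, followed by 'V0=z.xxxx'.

Risk-neutral probability p* = (R−d)/(u−d) = (1.08−0.92)/(1.41−0.92) = 0.3265.
At expiry t=3: V(3,0)=42.6723, V(3,1)=10.3229, V(3,2)=39.2561, V(3,3)=115.2412
Node (2,0) S=66.0192: V=(p*·10.3229+(1−p*)·42.6723)/1.08=29.7308; Δ=(10.3229−42.6723)/(93.0871−60.7377)=-1.0000; B=V−Δ·S=95.7500
Node (2,1) S=101.1816: V=(p*·39.2561+(1−p*)·10.3229)/1.08=18.3060; Δ=(39.2561−10.3229)/(142.6661−93.0871)=0.5836; B=V−Δ·S=-40.7412
Node (2,2) S=155.0718: V=(p*·115.2412+(1−p*)·39.2561)/1.08=59.3218; Δ=(115.2412−39.2561)/(218.6512−142.6661)=1.0000; B=V−Δ·S=-95.7500
Node (1,0) S=71.7600: V=(p*·18.3060+(1−p*)·29.7308)/1.08=24.0743; Δ=(18.3060−29.7308)/(101.1816−66.0192)=-0.3249; B=V−Δ·S=47.3902
Node (1,1) S=109.9800: V=(p*·59.3218+(1−p*)·18.3060)/1.08=29.3508; Δ=(59.3218−18.3060)/(155.0718−101.1816)=0.7611; B=V−Δ·S=-54.3549
Node (0,0) S=78.0000: V=(p*·29.3508+(1−p*)·24.0743)/1.08=23.8864; Δ=(29.3508−24.0743)/(109.9800−71.7600)=0.1381; B=V−Δ·S=13.1179
Root portfolio cost Δ·78+B reproduces V0=23.8864.

(0,0): Delta=0.1381 Bond=13.1179
(1,0): Delta=-0.3249 Bond=47.3902
(1,1): Delta=0.7611 Bond=-54.3549
(2,0): Delta=-1.0000 Bond=95.7500
(2,1): Delta=0.5836 Bond=-40.7412
(2,2): Delta=1.0000 Bond=-95.7500
V0=23.8864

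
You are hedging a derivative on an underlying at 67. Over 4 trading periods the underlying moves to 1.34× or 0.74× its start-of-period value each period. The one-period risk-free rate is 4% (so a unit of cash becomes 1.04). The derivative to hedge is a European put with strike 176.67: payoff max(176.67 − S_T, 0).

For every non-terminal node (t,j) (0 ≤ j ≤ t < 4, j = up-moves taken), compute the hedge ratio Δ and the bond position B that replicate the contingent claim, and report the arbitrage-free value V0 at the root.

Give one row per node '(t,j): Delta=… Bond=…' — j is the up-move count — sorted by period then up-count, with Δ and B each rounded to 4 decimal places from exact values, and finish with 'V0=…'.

No-arbitrage ⇒ martingale measure with p* = (R−d)/(u−d) = 0.5000.
Terminal values V(4,·): V(4,0)=156.5790, V(4,1)=140.2890, V(4,2)=110.7909, V(4,3)=57.3754, V(4,4)=0.0000
Node (3,0) S=27.1500: V=(p*·140.2890+(1−p*)·156.5790)/1.04=142.7250; Δ=(140.2890−156.5790)/(36.3810−20.0910)=-1.0000; B=V−Δ·S=169.8750
Node (3,1) S=49.1635: V=(p*·110.7909+(1−p*)·140.2890)/1.04=120.7115; Δ=(110.7909−140.2890)/(65.8791−36.3810)=-1.0000; B=V−Δ·S=169.8750
Node (3,2) S=89.0258: V=(p*·57.3754+(1−p*)·110.7909)/1.04=80.8492; Δ=(57.3754−110.7909)/(119.2946−65.8791)=-1.0000; B=V−Δ·S=169.8750
Node (3,3) S=161.2090: V=(p*·0.0000+(1−p*)·57.3754)/1.04=27.5843; Δ=(0.0000−57.3754)/(216.0200−119.2946)=-0.5932; B=V−Δ·S=123.2099
Node (2,0) S=36.6892: V=(p*·120.7115+(1−p*)·142.7250)/1.04=126.6521; Δ=(120.7115−142.7250)/(49.1635−27.1500)=-1.0000; B=V−Δ·S=163.3413
Node (2,1) S=66.4372: V=(p*·80.8492+(1−p*)·120.7115)/1.04=96.9041; Δ=(80.8492−120.7115)/(89.0258−49.1635)=-1.0000; B=V−Δ·S=163.3413
Node (2,2) S=120.3052: V=(p*·27.5843+(1−p*)·80.8492)/1.04=52.1315; Δ=(27.5843−80.8492)/(161.2090−89.0258)=-0.7379; B=V−Δ·S=140.9062
Node (1,0) S=49.5800: V=(p*·96.9041+(1−p*)·126.6521)/1.04=107.4790; Δ=(96.9041−126.6521)/(66.4372−36.6892)=-1.0000; B=V−Δ·S=157.0590
Node (1,1) S=89.7800: V=(p*·52.1315+(1−p*)·96.9041)/1.04=71.6517; Δ=(52.1315−96.9041)/(120.3052−66.4372)=-0.8312; B=V−Δ·S=146.2729
Node (0,0) S=67.0000: V=(p*·71.6517+(1−p*)·107.4790)/1.04=86.1205; Δ=(71.6517−107.4790)/(89.7800−49.5800)=-0.8912; B=V−Δ·S=145.8326
Check: Δ(0,0)·S0 + B(0,0) = 86.1205 = V0.

(0,0): Delta=-0.8912 Bond=145.8326
(1,0): Delta=-1.0000 Bond=157.0590
(1,1): Delta=-0.8312 Bond=146.2729
(2,0): Delta=-1.0000 Bond=163.3413
(2,1): Delta=-1.0000 Bond=163.3413
(2,2): Delta=-0.7379 Bond=140.9062
(3,0): Delta=-1.0000 Bond=169.8750
(3,1): Delta=-1.0000 Bond=169.8750
(3,2): Delta=-1.0000 Bond=169.8750
(3,3): Delta=-0.5932 Bond=123.2099
V0=86.1205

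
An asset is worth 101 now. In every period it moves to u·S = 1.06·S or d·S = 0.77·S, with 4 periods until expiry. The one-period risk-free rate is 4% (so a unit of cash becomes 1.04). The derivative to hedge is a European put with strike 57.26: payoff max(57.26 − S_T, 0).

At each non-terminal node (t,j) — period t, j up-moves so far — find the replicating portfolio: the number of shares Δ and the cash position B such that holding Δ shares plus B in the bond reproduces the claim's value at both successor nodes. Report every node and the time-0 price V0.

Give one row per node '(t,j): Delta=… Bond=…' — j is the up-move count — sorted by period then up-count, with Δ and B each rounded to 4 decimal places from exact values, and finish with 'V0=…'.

Since d<R<u, set p* = (R−d)/(u−d) = 0.9310; price each node as the discounted p*-expectation of its children.
At expiry t=4: V(4,0)=21.7554, V(4,1)=8.3836, V(4,2)=0.0000, V(4,3)=0.0000, V(4,4)=0.0000
Node (3,0) S=46.1098: V=(p*·8.3836+(1−p*)·21.7554)/1.04=8.9479; Δ=(8.3836−21.7554)/(48.8764−35.5046)=-1.0000; B=V−Δ·S=55.0577
Node (3,1) S=63.4759: V=(p*·0.0000+(1−p*)·8.3836)/1.04=0.5559; Δ=(0.0000−8.3836)/(67.2844−48.8764)=-0.4554; B=V−Δ·S=29.4648
Node (3,2) S=87.3824: V=(p*·0.0000+(1−p*)·0.0000)/1.04=0.0000; Δ=(0.0000−0.0000)/(92.6253−67.2844)=0.0000; B=V−Δ·S=0.0000
Node (3,3) S=120.2926: V=(p*·0.0000+(1−p*)·0.0000)/1.04=0.0000; Δ=(0.0000−0.0000)/(127.5102−92.6253)=0.0000; B=V−Δ·S=0.0000
Node (2,0) S=59.8829: V=(p*·0.5559+(1−p*)·8.9479)/1.04=1.0911; Δ=(0.5559−8.9479)/(63.4759−46.1098)=-0.4832; B=V−Δ·S=30.0287
Node (2,1) S=82.4362: V=(p*·0.0000+(1−p*)·0.5559)/1.04=0.0369; Δ=(0.0000−0.5559)/(87.3824−63.4759)=-0.0233; B=V−Δ·S=1.9539
Node (2,2) S=113.4836: V=(p*·0.0000+(1−p*)·0.0000)/1.04=0.0000; Δ=(0.0000−0.0000)/(120.2926−87.3824)=0.0000; B=V−Δ·S=0.0000
Node (1,0) S=77.7700: V=(p*·0.0369+(1−p*)·1.0911)/1.04=0.1054; Δ=(0.0369−1.0911)/(82.4362−59.8829)=-0.0467; B=V−Δ·S=3.7405
Node (1,1) S=107.0600: V=(p*·0.0000+(1−p*)·0.0369)/1.04=0.0024; Δ=(0.0000−0.0369)/(113.4836−82.4362)=-0.0012; B=V−Δ·S=0.1296
Node (0,0) S=101.0000: V=(p*·0.0024+(1−p*)·0.1054)/1.04=0.0092; Δ=(0.0024−0.1054)/(107.0600−77.7700)=-0.0035; B=V−Δ·S=0.3640
Root portfolio cost Δ·101+B reproduces V0=0.0092.

(0,0): Delta=-0.0035 Bond=0.3640
(1,0): Delta=-0.0467 Bond=3.7405
(1,1): Delta=-0.0012 Bond=0.1296
(2,0): Delta=-0.4832 Bond=30.0287
(2,1): Delta=-0.0233 Bond=1.9539
(2,2): Delta=0.0000 Bond=0.0000
(3,0): Delta=-1.0000 Bond=55.0577
(3,1): Delta=-0.4554 Bond=29.4648
(3,2): Delta=0.0000 Bond=0.0000
(3,3): Delta=0.0000 Bond=0.0000
V0=0.0092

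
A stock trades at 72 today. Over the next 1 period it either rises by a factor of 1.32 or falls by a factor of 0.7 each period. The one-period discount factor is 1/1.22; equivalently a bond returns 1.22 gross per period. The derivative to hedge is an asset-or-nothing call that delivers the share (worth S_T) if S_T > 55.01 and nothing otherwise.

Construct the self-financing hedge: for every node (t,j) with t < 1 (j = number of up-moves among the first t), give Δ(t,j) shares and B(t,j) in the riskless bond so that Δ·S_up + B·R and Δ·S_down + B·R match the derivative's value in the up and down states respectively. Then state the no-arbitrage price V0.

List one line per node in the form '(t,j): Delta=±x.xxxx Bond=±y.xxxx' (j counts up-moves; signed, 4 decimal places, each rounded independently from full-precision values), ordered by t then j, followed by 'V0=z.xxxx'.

The replicating-portfolio and risk-neutral prices coincide; use p* = (1.22−0.7)/(1.32−0.7) = 0.8387 for the latter.
Terminal values V(1,·): V(1,0)=0.0000, V(1,1)=95.0400
Node (0,0) S=72.0000: V=(p*·95.0400+(1−p*)·0.0000)/1.22=65.3369; Δ=(95.0400−0.0000)/(95.0400−50.4000)=2.1290; B=V−Δ·S=-87.9535
The time-0 hedge costs 65.3369, which is the no-arbitrage price.

(0,0): Delta=2.1290 Bond=-87.9535
V0=65.3369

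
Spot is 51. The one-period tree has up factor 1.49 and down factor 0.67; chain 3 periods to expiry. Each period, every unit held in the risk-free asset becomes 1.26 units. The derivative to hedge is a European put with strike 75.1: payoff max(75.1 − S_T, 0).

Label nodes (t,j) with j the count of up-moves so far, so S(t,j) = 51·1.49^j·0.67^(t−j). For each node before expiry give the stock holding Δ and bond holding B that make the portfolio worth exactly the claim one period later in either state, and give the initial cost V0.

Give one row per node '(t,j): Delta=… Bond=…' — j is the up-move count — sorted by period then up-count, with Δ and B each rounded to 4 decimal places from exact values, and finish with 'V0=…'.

The replicating-portfolio and risk-neutral prices coincide; use p* = (1.26−0.67)/(1.49−0.67) = 0.7195 for the latter.
Terminal payoffs: V(3,0)=59.7611, V(3,1)=40.9881, V(3,2)=0.0000, V(3,3)=0.0000
Node (2,0) S=22.8939: V=(p*·40.9881+(1−p*)·59.7611)/1.26=36.7093; Δ=(40.9881−59.7611)/(34.1119−15.3389)=-1.0000; B=V−Δ·S=59.6032
Node (2,1) S=50.9133: V=(p*·0.0000+(1−p*)·40.9881)/1.26=9.1243; Δ=(0.0000−40.9881)/(75.8608−34.1119)=-0.9818; B=V−Δ·S=59.1098
Node (2,2) S=113.2251: V=(p*·0.0000+(1−p*)·0.0000)/1.26=0.0000; Δ=(0.0000−0.0000)/(168.7054−75.8608)=0.0000; B=V−Δ·S=0.0000
Node (1,0) S=34.1700: V=(p*·9.1243+(1−p*)·36.7093)/1.26=13.3822; Δ=(9.1243−36.7093)/(50.9133−22.8939)=-0.9845; B=V−Δ·S=47.0224
Node (1,1) S=75.9900: V=(p*·0.0000+(1−p*)·9.1243)/1.26=2.0312; Δ=(0.0000−9.1243)/(113.2251−50.9133)=-0.1464; B=V−Δ·S=13.1584
Node (0,0) S=51.0000: V=(p*·2.0312+(1−p*)·13.3822)/1.26=4.1389; Δ=(2.0312−13.3822)/(75.9900−34.1700)=-0.2714; B=V−Δ·S=17.9816
Root portfolio cost Δ·51+B reproduces V0=4.1389.

(0,0): Delta=-0.2714 Bond=17.9816
(1,0): Delta=-0.9845 Bond=47.0224
(1,1): Delta=-0.1464 Bond=13.1584
(2,0): Delta=-1.0000 Bond=59.6032
(2,1): Delta=-0.9818 Bond=59.1098
(2,2): Delta=0.0000 Bond=0.0000
V0=4.1389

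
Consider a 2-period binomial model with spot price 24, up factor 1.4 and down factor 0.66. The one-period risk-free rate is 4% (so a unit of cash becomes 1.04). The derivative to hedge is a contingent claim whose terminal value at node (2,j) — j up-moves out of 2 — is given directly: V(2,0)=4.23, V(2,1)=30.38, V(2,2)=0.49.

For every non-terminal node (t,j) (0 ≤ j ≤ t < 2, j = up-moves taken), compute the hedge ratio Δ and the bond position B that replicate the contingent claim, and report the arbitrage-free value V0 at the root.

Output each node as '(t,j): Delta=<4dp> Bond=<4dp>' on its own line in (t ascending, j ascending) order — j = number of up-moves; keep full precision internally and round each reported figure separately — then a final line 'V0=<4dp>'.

(0,0): Delta=-0.1422 Bond=18.4926
(1,0): Delta=2.2309 Bond=-18.3586
(1,1): Delta=-1.2021 Bond=54.8449
V0=15.0788

Since d<R<u, set p* = (R−d)/(u−d) = 0.5135; price each node as the discounted p*-expectation of its children.
Terminal values V(2,·): V(2,0)=4.2300, V(2,1)=30.3800, V(2,2)=0.4900
(1,0): S=15.8400. Δ = (V_up−V_dn)/(S_up−S_dn) = (30.3800−4.2300)/(22.1760−10.4544) = 2.2309. V = [p*·30.3800 + (1−p*)·4.2300]/1.04 = 16.9792. B = V − Δ·S = -18.3586.
(1,1): S=33.6000. Δ = (V_up−V_dn)/(S_up−S_dn) = (0.4900−30.3800)/(47.0400−22.1760) = -1.2021. V = [p*·0.4900 + (1−p*)·30.3800]/1.04 = 14.4530. B = V − Δ·S = 54.8449.
(0,0): S=24.0000. Δ = (V_up−V_dn)/(S_up−S_dn) = (14.4530−16.9792)/(33.6000−15.8400) = -0.1422. V = [p*·14.4530 + (1−p*)·16.9792]/1.04 = 15.0788. B = V − Δ·S = 18.4926.
Check: Δ(0,0)·S0 + B(0,0) = 15.0788 = V0.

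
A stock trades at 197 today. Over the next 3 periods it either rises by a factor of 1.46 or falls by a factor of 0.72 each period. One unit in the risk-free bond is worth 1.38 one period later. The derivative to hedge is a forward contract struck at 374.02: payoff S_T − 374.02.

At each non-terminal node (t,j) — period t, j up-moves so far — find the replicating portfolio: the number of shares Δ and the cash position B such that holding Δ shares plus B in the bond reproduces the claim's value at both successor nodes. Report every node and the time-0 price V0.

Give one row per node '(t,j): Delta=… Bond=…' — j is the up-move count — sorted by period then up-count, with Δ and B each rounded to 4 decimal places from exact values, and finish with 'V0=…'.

The replicating-portfolio and risk-neutral prices coincide; use p* = (1.38−0.72)/(1.46−0.72) = 0.8919 for the latter.
At expiry t=3: V(3,0)=-300.4901, V(3,1)=-224.9178, V(3,2)=-71.6739, V(3,3)=239.0708
(2,0): S=102.1248. Δ = (V_up−V_dn)/(S_up−S_dn) = (-224.9178−-300.4901)/(149.1022−73.5299) = 1.0000. V = [p*·-224.9178 + (1−p*)·-300.4901]/1.38 = -168.9042. B = V − Δ·S = -271.0290.
(2,1): S=207.0864. Δ = (V_up−V_dn)/(S_up−S_dn) = (-71.6739−-224.9178)/(302.3461−149.1022) = 1.0000. V = [p*·-71.6739 + (1−p*)·-224.9178]/1.38 = -63.9426. B = V − Δ·S = -271.0290.
(2,2): S=419.9252. Δ = (V_up−V_dn)/(S_up−S_dn) = (239.0708−-71.6739)/(613.0908−302.3461) = 1.0000. V = [p*·239.0708 + (1−p*)·-71.6739]/1.38 = 148.8962. B = V − Δ·S = -271.0290.
(1,0): S=141.8400. Δ = (V_up−V_dn)/(S_up−S_dn) = (-63.9426−-168.9042)/(207.0864−102.1248) = 1.0000. V = [p*·-63.9426 + (1−p*)·-168.9042]/1.38 = -54.5578. B = V − Δ·S = -196.3978.
(1,1): S=287.6200. Δ = (V_up−V_dn)/(S_up−S_dn) = (148.8962−-63.9426)/(419.9252−207.0864) = 1.0000. V = [p*·148.8962 + (1−p*)·-63.9426]/1.38 = 91.2222. B = V − Δ·S = -196.3978.
(0,0): S=197.0000. Δ = (V_up−V_dn)/(S_up−S_dn) = (91.2222−-54.5578)/(287.6200−141.8400) = 1.0000. V = [p*·91.2222 + (1−p*)·-54.5578]/1.38 = 54.6827. B = V − Δ·S = -142.3173.
The time-0 hedge costs 54.6827, which is the no-arbitrage price.

(0,0): Delta=1.0000 Bond=-142.3173
(1,0): Delta=1.0000 Bond=-196.3978
(1,1): Delta=1.0000 Bond=-196.3978
(2,0): Delta=1.0000 Bond=-271.0290
(2,1): Delta=1.0000 Bond=-271.0290
(2,2): Delta=1.0000 Bond=-271.0290
V0=54.6827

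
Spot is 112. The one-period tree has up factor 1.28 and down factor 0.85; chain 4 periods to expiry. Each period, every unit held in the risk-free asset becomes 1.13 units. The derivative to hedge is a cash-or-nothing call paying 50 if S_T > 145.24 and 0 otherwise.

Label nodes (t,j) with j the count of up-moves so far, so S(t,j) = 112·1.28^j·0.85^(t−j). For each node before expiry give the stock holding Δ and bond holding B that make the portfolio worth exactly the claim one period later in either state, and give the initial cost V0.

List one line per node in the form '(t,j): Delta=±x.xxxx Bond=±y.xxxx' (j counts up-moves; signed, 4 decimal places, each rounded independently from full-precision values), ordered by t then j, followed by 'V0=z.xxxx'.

(0,0): Delta=0.3193 Bond=-18.4317
(1,0): Delta=0.4056 Bond=-29.0445
(1,1): Delta=0.2886 Bond=-16.4260
(2,0): Delta=0.0000 Bond=0.0000
(2,1): Delta=0.5499 Bond=-50.4026
(2,2): Delta=0.1956 Bond=-1.5036
(3,0): Delta=0.0000 Bond=0.0000
(3,1): Delta=0.0000 Bond=0.0000
(3,2): Delta=0.7455 Bond=-87.4666
(3,3): Delta=0.0000 Bond=44.2478
V0=17.3276

Under the risk-neutral measure, an up-move has probability p* = (R−d)/(u−d) = 0.6512 and values discount at R = 1.13.
At expiry t=4: V(4,0)=0.0000, V(4,1)=0.0000, V(4,2)=0.0000, V(4,3)=50.0000, V(4,4)=50.0000
(3,0): S=68.7820. Δ = (V_up−V_dn)/(S_up−S_dn) = (0.0000−0.0000)/(88.0410−58.4647) = 0.0000. V = [p*·0.0000 + (1−p*)·0.0000]/1.13 = 0.0000. B = V − Δ·S = 0.0000.
(3,1): S=103.5776. Δ = (V_up−V_dn)/(S_up−S_dn) = (0.0000−0.0000)/(132.5793−88.0410) = 0.0000. V = [p*·0.0000 + (1−p*)·0.0000]/1.13 = 0.0000. B = V − Δ·S = 0.0000.
(3,2): S=155.9757. Δ = (V_up−V_dn)/(S_up−S_dn) = (50.0000−0.0000)/(199.6489−132.5793) = 0.7455. V = [p*·50.0000 + (1−p*)·0.0000]/1.13 = 28.8125. B = V − Δ·S = -87.4666.
(3,3): S=234.8810. Δ = (V_up−V_dn)/(S_up−S_dn) = (50.0000−50.0000)/(300.6477−199.6489) = 0.0000. V = [p*·50.0000 + (1−p*)·50.0000]/1.13 = 44.2478. B = V − Δ·S = 44.2478.
(2,0): S=80.9200. Δ = (V_up−V_dn)/(S_up−S_dn) = (0.0000−0.0000)/(103.5776−68.7820) = 0.0000. V = [p*·0.0000 + (1−p*)·0.0000]/1.13 = 0.0000. B = V − Δ·S = 0.0000.
(2,1): S=121.8560. Δ = (V_up−V_dn)/(S_up−S_dn) = (28.8125−0.0000)/(155.9757−103.5776) = 0.5499. V = [p*·28.8125 + (1−p*)·0.0000]/1.13 = 16.6032. B = V − Δ·S = -50.4026.
(2,2): S=183.5008. Δ = (V_up−V_dn)/(S_up−S_dn) = (44.2478−28.8125)/(234.8810−155.9757) = 0.1956. V = [p*·44.2478 + (1−p*)·28.8125]/1.13 = 34.3924. B = V − Δ·S = -1.5036.
(1,0): S=95.2000. Δ = (V_up−V_dn)/(S_up−S_dn) = (16.6032−0.0000)/(121.8560−80.9200) = 0.4056. V = [p*·16.6032 + (1−p*)·0.0000]/1.13 = 9.5676. B = V − Δ·S = -29.0445.
(1,1): S=143.3600. Δ = (V_up−V_dn)/(S_up−S_dn) = (34.3924−16.6032)/(183.5008−121.8560) = 0.2886. V = [p*·34.3924 + (1−p*)·16.6032]/1.13 = 24.9441. B = V − Δ·S = -16.4260.
(0,0): S=112.0000. Δ = (V_up−V_dn)/(S_up−S_dn) = (24.9441−9.5676)/(143.3600−95.2000) = 0.3193. V = [p*·24.9441 + (1−p*)·9.5676]/1.13 = 17.3276. B = V − Δ·S = -18.4317.
The time-0 hedge costs 17.3276, which is the no-arbitrage price.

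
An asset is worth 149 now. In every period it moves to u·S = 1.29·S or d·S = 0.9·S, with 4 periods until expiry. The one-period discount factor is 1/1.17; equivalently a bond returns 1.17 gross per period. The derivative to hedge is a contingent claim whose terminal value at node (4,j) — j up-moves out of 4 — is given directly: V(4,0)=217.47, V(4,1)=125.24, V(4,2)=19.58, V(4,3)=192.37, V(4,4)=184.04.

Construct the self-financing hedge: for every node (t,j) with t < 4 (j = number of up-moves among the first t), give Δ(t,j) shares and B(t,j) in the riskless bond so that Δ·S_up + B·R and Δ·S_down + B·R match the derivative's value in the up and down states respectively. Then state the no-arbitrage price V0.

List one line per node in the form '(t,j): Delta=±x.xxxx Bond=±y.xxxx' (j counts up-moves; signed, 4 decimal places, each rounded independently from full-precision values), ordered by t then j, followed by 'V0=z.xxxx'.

(0,0): Delta=0.5396 Bond=-6.6360
(1,0): Delta=0.4060 Bond=10.1435
(1,1): Delta=0.5810 Bond=-15.7230
(2,0): Delta=-1.8436 Bond=283.3758
(2,1): Delta=1.1036 Bond=-108.8023
(2,2): Delta=0.4189 Bond=21.7846
(3,0): Delta=-2.1772 Bond=367.7850
(3,1): Delta=-1.7401 Bond=315.4451
(3,2): Delta=1.9854 Bond=-324.0736
(3,3): Delta=-0.0668 Bond=180.8488
V0=73.7624

The replicating-portfolio and risk-neutral prices coincide; use p* = (1.17−0.9)/(1.29−0.9) = 0.6923 for the latter.
Payoff layer (t=4): V(4,0)=217.4700, V(4,1)=125.2400, V(4,2)=19.5800, V(4,3)=192.3700, V(4,4)=184.0400
(3,0): S=108.6210. Δ = (V_up−V_dn)/(S_up−S_dn) = (125.2400−217.4700)/(140.1211−97.7589) = -2.1772. V = [p*·125.2400 + (1−p*)·217.4700]/1.17 = 131.2978. B = V − Δ·S = 367.7850.
(3,1): S=155.6901. Δ = (V_up−V_dn)/(S_up−S_dn) = (19.5800−125.2400)/(200.8402−140.1211) = -1.7401. V = [p*·19.5800 + (1−p*)·125.2400]/1.17 = 44.5220. B = V − Δ·S = 315.4451.
(3,2): S=223.1558. Δ = (V_up−V_dn)/(S_up−S_dn) = (192.3700−19.5800)/(287.8710−200.8402) = 1.9854. V = [p*·192.3700 + (1−p*)·19.5800]/1.17 = 118.9776. B = V − Δ·S = -324.0736.
(3,3): S=319.8567. Δ = (V_up−V_dn)/(S_up−S_dn) = (184.0400−192.3700)/(412.6151−287.8710) = -0.0668. V = [p*·184.0400 + (1−p*)·192.3700]/1.17 = 159.4898. B = V − Δ·S = 180.8488.
(2,0): S=120.6900. Δ = (V_up−V_dn)/(S_up−S_dn) = (44.5220−131.2978)/(155.6901−108.6210) = -1.8436. V = [p*·44.5220 + (1−p*)·131.2978]/1.17 = 60.8737. B = V − Δ·S = 283.3758.
(2,1): S=172.9890. Δ = (V_up−V_dn)/(S_up−S_dn) = (118.9776−44.5220)/(223.1558−155.6901) = 1.1036. V = [p*·118.9776 + (1−p*)·44.5220]/1.17 = 82.1096. B = V − Δ·S = -108.8023.
(2,2): S=247.9509. Δ = (V_up−V_dn)/(S_up−S_dn) = (159.4898−118.9776)/(319.8567−223.1558) = 0.4189. V = [p*·159.4898 + (1−p*)·118.9776]/1.17 = 125.6620. B = V − Δ·S = 21.7846.
(1,0): S=134.1000. Δ = (V_up−V_dn)/(S_up−S_dn) = (82.1096−60.8737)/(172.9890−120.6900) = 0.4060. V = [p*·82.1096 + (1−p*)·60.8737]/1.17 = 64.5944. B = V − Δ·S = 10.1435.
(1,1): S=192.2100. Δ = (V_up−V_dn)/(S_up−S_dn) = (125.6620−82.1096)/(247.9509−172.9890) = 0.5810. V = [p*·125.6620 + (1−p*)·82.1096]/1.17 = 95.9498. B = V − Δ·S = -15.7230.
(0,0): S=149.0000. Δ = (V_up−V_dn)/(S_up−S_dn) = (95.9498−64.5944)/(192.2100−134.1000) = 0.5396. V = [p*·95.9498 + (1−p*)·64.5944]/1.17 = 73.7624. B = V − Δ·S = -6.6360.
Check: Δ(0,0)·S0 + B(0,0) = 73.7624 = V0.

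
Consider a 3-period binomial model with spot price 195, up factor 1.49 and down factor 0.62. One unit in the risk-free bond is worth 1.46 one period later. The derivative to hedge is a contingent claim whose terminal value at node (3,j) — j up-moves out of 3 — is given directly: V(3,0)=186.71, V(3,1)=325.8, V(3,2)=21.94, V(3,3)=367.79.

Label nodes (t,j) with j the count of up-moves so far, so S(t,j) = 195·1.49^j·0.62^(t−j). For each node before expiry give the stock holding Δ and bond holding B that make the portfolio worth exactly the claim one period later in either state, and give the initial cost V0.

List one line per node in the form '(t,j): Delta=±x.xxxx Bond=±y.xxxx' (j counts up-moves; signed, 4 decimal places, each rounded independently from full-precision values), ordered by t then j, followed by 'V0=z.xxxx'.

Under the risk-neutral measure, an up-move has probability p* = (R−d)/(u−d) = 0.9655 and values discount at R = 1.46.
Terminal payoffs: V(3,0)=186.7100, V(3,1)=325.8000, V(3,2)=21.9400, V(3,3)=367.7900
  t=2,j=0: stock 74.9580 → up 111.6874 (V=325.8000), down 46.4740 (V=186.7100). Price 219.8656; hedge Δ=2.1328, bond B=59.9920.
  t=2,j=1: stock 180.1410 → up 268.4101 (V=21.9400), down 111.6874 (V=325.8000). Price 22.2041; hedge Δ=-1.9388, bond B=371.4684.
  t=2,j=2: stock 432.9195 → up 645.0501 (V=367.7900), down 268.4101 (V=21.9400). Price 243.7426; hedge Δ=0.9183, bond B=-153.7862.
  t=1,j=0: stock 120.9000 → up 180.1410 (V=22.2041), down 74.9580 (V=219.8656). Price 19.8767; hedge Δ=-1.8792, bond B=247.0739.
  t=1,j=1: stock 290.5500 → up 432.9195 (V=243.7426), down 180.1410 (V=22.2041). Price 161.7146; hedge Δ=0.8764, bond B=-92.9274.
  t=0,j=0: stock 195.0000 → up 290.5500 (V=161.7146), down 120.9000 (V=19.8767). Price 107.4134; hedge Δ=0.8361, bond B=-55.6186.
Check: Δ(0,0)·S0 + B(0,0) = 107.4134 = V0.

(0,0): Delta=0.8361 Bond=-55.6186
(1,0): Delta=-1.8792 Bond=247.0739
(1,1): Delta=0.8764 Bond=-92.9274
(2,0): Delta=2.1328 Bond=59.9920
(2,1): Delta=-1.9388 Bond=371.4684
(2,2): Delta=0.9183 Bond=-153.7862
V0=107.4134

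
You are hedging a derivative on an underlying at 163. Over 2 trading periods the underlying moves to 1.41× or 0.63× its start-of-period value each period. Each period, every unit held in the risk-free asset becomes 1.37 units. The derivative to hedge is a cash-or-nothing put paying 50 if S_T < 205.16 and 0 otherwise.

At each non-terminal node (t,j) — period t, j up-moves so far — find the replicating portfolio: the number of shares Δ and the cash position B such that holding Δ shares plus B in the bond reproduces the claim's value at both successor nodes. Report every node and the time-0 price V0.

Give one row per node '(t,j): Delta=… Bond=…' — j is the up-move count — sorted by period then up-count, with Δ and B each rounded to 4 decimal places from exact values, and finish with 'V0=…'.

The replicating-portfolio and risk-neutral prices coincide; use p* = (1.37−0.63)/(1.41−0.63) = 0.9487 for the latter.
At expiry t=2: V(2,0)=50.0000, V(2,1)=50.0000, V(2,2)=0.0000
Node (1,0) S=102.6900: V=(p*·50.0000+(1−p*)·50.0000)/1.37=36.4964; Δ=(50.0000−50.0000)/(144.7929−64.6947)=0.0000; B=V−Δ·S=36.4964
Node (1,1) S=229.8300: V=(p*·0.0000+(1−p*)·50.0000)/1.37=1.8716; Δ=(0.0000−50.0000)/(324.0603−144.7929)=-0.2789; B=V−Δ·S=65.9742
Node (0,0) S=163.0000: V=(p*·1.8716+(1−p*)·36.4964)/1.37=2.6622; Δ=(1.8716−36.4964)/(229.8300−102.6900)=-0.2723; B=V−Δ·S=47.0529
Each (Δ,B) replicates both successor values, so the strategy is self-financing and V0 is arbitrage-free.

(0,0): Delta=-0.2723 Bond=47.0529
(1,0): Delta=0.0000 Bond=36.4964
(1,1): Delta=-0.2789 Bond=65.9742
V0=2.6622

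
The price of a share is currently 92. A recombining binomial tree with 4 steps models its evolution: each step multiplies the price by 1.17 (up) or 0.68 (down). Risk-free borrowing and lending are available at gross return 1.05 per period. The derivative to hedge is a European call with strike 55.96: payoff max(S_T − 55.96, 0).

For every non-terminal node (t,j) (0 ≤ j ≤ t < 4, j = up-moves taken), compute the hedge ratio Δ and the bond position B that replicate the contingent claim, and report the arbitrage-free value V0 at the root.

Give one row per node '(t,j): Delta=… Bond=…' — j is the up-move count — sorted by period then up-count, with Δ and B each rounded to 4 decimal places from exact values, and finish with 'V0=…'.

(0,0): Delta=0.9384 Bond=-39.4601
(1,0): Delta=0.7328 Bond=-28.5709
(1,1): Delta=0.9772 Bond=-45.6046
(2,0): Delta=0.0785 Bond=-2.1615
(2,1): Delta=0.8562 Bond=-39.0280
(2,2): Delta=1.0000 Bond=-50.7574
(3,0): Delta=0.0000 Bond=0.0000
(3,1): Delta=0.0932 Bond=-3.0056
(3,2): Delta=1.0000 Bond=-53.2952
(3,3): Delta=1.0000 Bond=-53.2952
V0=46.8761

Under the risk-neutral measure, an up-move has probability p* = (R−d)/(u−d) = 0.7551 and values discount at R = 1.05.
At expiry t=4: V(4,0)=0.0000, V(4,1)=0.0000, V(4,2)=2.2741, V(4,3)=44.2369, V(4,4)=116.4376
Node (3,0) S=28.9277: V=(p*·0.0000+(1−p*)·0.0000)/1.05=0.0000; Δ=(0.0000−0.0000)/(33.8455−19.6709)=0.0000; B=V−Δ·S=0.0000
Node (3,1) S=49.7727: V=(p*·2.2741+(1−p*)·0.0000)/1.05=1.6354; Δ=(2.2741−0.0000)/(58.2341−33.8455)=0.0932; B=V−Δ·S=-3.0056
Node (3,2) S=85.6384: V=(p*·44.2369+(1−p*)·2.2741)/1.05=32.3431; Δ=(44.2369−2.2741)/(100.1969−58.2341)=1.0000; B=V−Δ·S=-53.2952
Node (3,3) S=147.3484: V=(p*·116.4376+(1−p*)·44.2369)/1.05=94.0532; Δ=(116.4376−44.2369)/(172.3976−100.1969)=1.0000; B=V−Δ·S=-53.2952
Node (2,0) S=42.5408: V=(p*·1.6354+(1−p*)·0.0000)/1.05=1.1761; Δ=(1.6354−0.0000)/(49.7727−28.9277)=0.0785; B=V−Δ·S=-2.1615
Node (2,1) S=73.1952: V=(p*·32.3431+(1−p*)·1.6354)/1.05=23.6408; Δ=(32.3431−1.6354)/(85.6384−49.7727)=0.8562; B=V−Δ·S=-39.0280
Node (2,2) S=125.9388: V=(p*·94.0532+(1−p*)·32.3431)/1.05=75.1814; Δ=(94.0532−32.3431)/(147.3484−85.6384)=1.0000; B=V−Δ·S=-50.7574
Node (1,0) S=62.5600: V=(p*·23.6408+(1−p*)·1.1761)/1.05=17.2755; Δ=(23.6408−1.1761)/(73.1952−42.5408)=0.7328; B=V−Δ·S=-28.5709
Node (1,1) S=107.6400: V=(p*·75.1814+(1−p*)·23.6408)/1.05=59.5802; Δ=(75.1814−23.6408)/(125.9388−73.1952)=0.9772; B=V−Δ·S=-45.6046
Node (0,0) S=92.0000: V=(p*·59.5802+(1−p*)·17.2755)/1.05=46.8761; Δ=(59.5802−17.2755)/(107.6400−62.5600)=0.9384; B=V−Δ·S=-39.4601
Check: Δ(0,0)·S0 + B(0,0) = 46.8761 = V0.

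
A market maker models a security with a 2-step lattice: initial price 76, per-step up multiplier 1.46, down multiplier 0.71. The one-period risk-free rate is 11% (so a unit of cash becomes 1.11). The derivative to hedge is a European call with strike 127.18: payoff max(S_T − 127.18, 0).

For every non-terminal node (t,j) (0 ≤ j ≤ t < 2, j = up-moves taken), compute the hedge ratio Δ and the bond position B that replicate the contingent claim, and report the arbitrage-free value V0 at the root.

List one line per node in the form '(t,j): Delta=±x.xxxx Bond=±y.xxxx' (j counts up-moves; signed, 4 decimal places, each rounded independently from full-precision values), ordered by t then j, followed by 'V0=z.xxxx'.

(0,0): Delta=0.2935 Bond=-14.2692
(1,0): Delta=0.0000 Bond=0.0000
(1,1): Delta=0.4184 Bond=-29.6977
V0=8.0390

Since d<R<u, set p* = (R−d)/(u−d) = 0.5333; price each node as the discounted p*-expectation of its children.
Payoff layer (t=2): V(2,0)=0.0000, V(2,1)=0.0000, V(2,2)=34.8216
  t=1,j=0: stock 53.9600 → up 78.7816 (V=0.0000), down 38.3116 (V=0.0000). Price 0.0000; hedge Δ=0.0000, bond B=0.0000.
  t=1,j=1: stock 110.9600 → up 162.0016 (V=34.8216), down 78.7816 (V=0.0000). Price 16.7311; hedge Δ=0.4184, bond B=-29.6977.
  t=0,j=0: stock 76.0000 → up 110.9600 (V=16.7311), down 53.9600 (V=0.0000). Price 8.0390; hedge Δ=0.2935, bond B=-14.2692.
The time-0 hedge costs 8.0390, which is the no-arbitrage price.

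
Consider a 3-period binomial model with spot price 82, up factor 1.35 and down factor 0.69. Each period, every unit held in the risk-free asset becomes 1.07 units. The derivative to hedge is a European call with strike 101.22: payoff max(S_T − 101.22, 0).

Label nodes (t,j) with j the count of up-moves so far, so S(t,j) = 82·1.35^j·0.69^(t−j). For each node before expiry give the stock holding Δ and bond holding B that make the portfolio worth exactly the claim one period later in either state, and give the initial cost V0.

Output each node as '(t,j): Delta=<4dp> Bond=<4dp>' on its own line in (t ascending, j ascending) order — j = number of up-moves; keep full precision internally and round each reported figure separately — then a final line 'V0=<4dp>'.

(0,0): Delta=0.5426 Bond=-28.1810
(1,0): Delta=0.0273 Bond=-0.9974
(1,1): Delta=0.7367 Bond=-51.6373
(2,0): Delta=0.0000 Bond=0.0000
(2,1): Delta=0.0376 Bond=-1.8535
(2,2): Delta=1.0000 Bond=-94.5981
V0=16.3160

Under the risk-neutral measure, an up-move has probability p* = (R−d)/(u−d) = 0.5758 and values discount at R = 1.07.
Terminal values V(3,·): V(3,0)=0.0000, V(3,1)=0.0000, V(3,2)=1.8971, V(3,3)=100.5308
  t=2,j=0: stock 39.0402 → up 52.7043 (V=0.0000), down 26.9377 (V=0.0000). Price 0.0000; hedge Δ=0.0000, bond B=0.0000.
  t=2,j=1: stock 76.3830 → up 103.1171 (V=1.8971), down 52.7043 (V=0.0000). Price 1.0208; hedge Δ=0.0376, bond B=-1.8535.
  t=2,j=2: stock 149.4450 → up 201.7508 (V=100.5308), down 103.1171 (V=1.8971). Price 54.8469; hedge Δ=1.0000, bond B=-94.5981.
  t=1,j=0: stock 56.5800 → up 76.3830 (V=1.0208), down 39.0402 (V=0.0000). Price 0.5493; hedge Δ=0.0273, bond B=-0.9974.
  t=1,j=1: stock 110.7000 → up 149.4450 (V=54.8469), down 76.3830 (V=1.0208). Price 29.9173; hedge Δ=0.7367, bond B=-51.6373.
  t=0,j=0: stock 82.0000 → up 110.7000 (V=29.9173), down 56.5800 (V=0.5493). Price 16.3160; hedge Δ=0.5426, bond B=-28.1810.
The time-0 hedge costs 16.3160, which is the no-arbitrage price.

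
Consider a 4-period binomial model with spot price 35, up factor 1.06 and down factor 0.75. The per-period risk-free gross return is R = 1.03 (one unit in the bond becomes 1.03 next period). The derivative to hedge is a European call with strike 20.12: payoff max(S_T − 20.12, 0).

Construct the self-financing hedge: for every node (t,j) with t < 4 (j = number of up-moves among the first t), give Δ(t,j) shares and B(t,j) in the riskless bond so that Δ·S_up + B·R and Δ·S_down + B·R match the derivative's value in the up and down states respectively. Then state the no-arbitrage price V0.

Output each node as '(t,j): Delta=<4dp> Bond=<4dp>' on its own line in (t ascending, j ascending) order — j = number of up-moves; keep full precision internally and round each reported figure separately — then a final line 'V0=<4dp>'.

(0,0): Delta=0.9901 Bond=-17.5157
(1,0): Delta=0.9045 Bond=-15.7958
(1,1): Delta=0.9966 Bond=-18.2817
(2,0): Delta=0.2875 Bond=-4.1214
(2,1): Delta=0.9513 Bond=-17.5713
(2,2): Delta=1.0000 Bond=-18.9650
(3,0): Delta=0.0000 Bond=0.0000
(3,1): Delta=0.3093 Bond=-4.6998
(3,2): Delta=1.0000 Bond=-19.5340
(3,3): Delta=1.0000 Bond=-19.5340
V0=17.1373

Since d<R<u, set p* = (R−d)/(u−d) = 0.9032; price each node as the discounted p*-expectation of its children.
At expiry t=4: V(4,0)=0.0000, V(4,1)=0.0000, V(4,2)=2.0009, V(4,3)=11.1442, V(4,4)=24.0667
  t=3,j=0: stock 14.7656 → up 15.6516 (V=0.0000), down 11.0742 (V=0.0000). Price 0.0000; hedge Δ=0.0000, bond B=0.0000.
  t=3,j=1: stock 20.8688 → up 22.1209 (V=2.0009), down 15.6516 (V=0.0000). Price 1.7546; hedge Δ=0.3093, bond B=-4.6998.
  t=3,j=2: stock 29.4945 → up 31.2642 (V=11.1442), down 22.1209 (V=2.0009). Price 9.9605; hedge Δ=1.0000, bond B=-19.5340.
  t=3,j=3: stock 41.6856 → up 44.1867 (V=24.0667), down 31.2642 (V=11.1442). Price 22.1516; hedge Δ=1.0000, bond B=-19.5340.
  t=2,j=0: stock 19.6875 → up 20.8688 (V=1.7546), down 14.7656 (V=0.0000). Price 1.5386; hedge Δ=0.2875, bond B=-4.1214.
  t=2,j=1: stock 27.8250 → up 29.4945 (V=9.9605), down 20.8688 (V=1.7546). Price 8.8994; hedge Δ=0.9513, bond B=-17.5713.
  t=2,j=2: stock 39.3260 → up 41.6856 (V=22.1516), down 29.4945 (V=9.9605). Price 20.3610; hedge Δ=1.0000, bond B=-18.9650.
  t=1,j=0: stock 26.2500 → up 27.8250 (V=8.8994), down 19.6875 (V=1.5386). Price 7.9486; hedge Δ=0.9045, bond B=-15.7958.
  t=1,j=1: stock 37.1000 → up 39.3260 (V=20.3610), down 27.8250 (V=8.8994). Price 18.6911; hedge Δ=0.9966, bond B=-18.2817.
  t=0,j=0: stock 35.0000 → up 37.1000 (V=18.6911), down 26.2500 (V=7.9486). Price 17.1373; hedge Δ=0.9901, bond B=-17.5157.
Self-financing check: at every node Δ·S+B equals the discounted successor values.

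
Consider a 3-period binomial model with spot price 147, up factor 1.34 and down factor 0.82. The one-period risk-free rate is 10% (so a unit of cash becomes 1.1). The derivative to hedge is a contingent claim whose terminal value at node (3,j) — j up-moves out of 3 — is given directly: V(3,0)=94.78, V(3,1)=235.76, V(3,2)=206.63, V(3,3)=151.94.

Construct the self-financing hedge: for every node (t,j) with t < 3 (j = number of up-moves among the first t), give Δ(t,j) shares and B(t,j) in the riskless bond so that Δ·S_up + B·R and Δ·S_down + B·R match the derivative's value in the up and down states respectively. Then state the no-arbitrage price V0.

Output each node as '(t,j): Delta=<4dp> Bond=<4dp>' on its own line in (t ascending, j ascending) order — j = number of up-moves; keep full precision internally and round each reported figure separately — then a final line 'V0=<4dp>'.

Since d<R<u, set p* = (R−d)/(u−d) = 0.5385; price each node as the discounted p*-expectation of its children.
Payoff layer (t=3): V(3,0)=94.7800, V(3,1)=235.7600, V(3,2)=206.6300, V(3,3)=151.9400
  t=2,j=0: stock 98.8428 → up 132.4494 (V=235.7600), down 81.0511 (V=94.7800). Price 155.1748; hedge Δ=2.7429, bond B=-115.9406.
  t=2,j=1: stock 161.5236 → up 216.4416 (V=206.6300), down 132.4494 (V=235.7600). Price 200.0678; hedge Δ=-0.3468, bond B=256.0871.
  t=2,j=2: stock 263.9532 → up 353.6973 (V=151.9400), down 216.4416 (V=206.6300). Price 161.0741; hedge Δ=-0.3985, bond B=266.2472.
  t=1,j=0: stock 120.5400 → up 161.5236 (V=200.0678), down 98.8428 (V=155.1748). Price 163.0436; hedge Δ=0.7162, bond B=76.7109.
  t=1,j=1: stock 196.9800 → up 263.9532 (V=161.0741), down 161.5236 (V=200.0678). Price 162.7920; hedge Δ=-0.3807, bond B=237.7799.
  t=0,j=0: stock 147.0000 → up 196.9800 (V=162.7920), down 120.5400 (V=163.0436). Price 148.0983; hedge Δ=-0.0033, bond B=148.5822.
The time-0 hedge costs 148.0983, which is the no-arbitrage price.

(0,0): Delta=-0.0033 Bond=148.5822
(1,0): Delta=0.7162 Bond=76.7109
(1,1): Delta=-0.3807 Bond=237.7799
(2,0): Delta=2.7429 Bond=-115.9406
(2,1): Delta=-0.3468 Bond=256.0871
(2,2): Delta=-0.3985 Bond=266.2472
V0=148.0983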